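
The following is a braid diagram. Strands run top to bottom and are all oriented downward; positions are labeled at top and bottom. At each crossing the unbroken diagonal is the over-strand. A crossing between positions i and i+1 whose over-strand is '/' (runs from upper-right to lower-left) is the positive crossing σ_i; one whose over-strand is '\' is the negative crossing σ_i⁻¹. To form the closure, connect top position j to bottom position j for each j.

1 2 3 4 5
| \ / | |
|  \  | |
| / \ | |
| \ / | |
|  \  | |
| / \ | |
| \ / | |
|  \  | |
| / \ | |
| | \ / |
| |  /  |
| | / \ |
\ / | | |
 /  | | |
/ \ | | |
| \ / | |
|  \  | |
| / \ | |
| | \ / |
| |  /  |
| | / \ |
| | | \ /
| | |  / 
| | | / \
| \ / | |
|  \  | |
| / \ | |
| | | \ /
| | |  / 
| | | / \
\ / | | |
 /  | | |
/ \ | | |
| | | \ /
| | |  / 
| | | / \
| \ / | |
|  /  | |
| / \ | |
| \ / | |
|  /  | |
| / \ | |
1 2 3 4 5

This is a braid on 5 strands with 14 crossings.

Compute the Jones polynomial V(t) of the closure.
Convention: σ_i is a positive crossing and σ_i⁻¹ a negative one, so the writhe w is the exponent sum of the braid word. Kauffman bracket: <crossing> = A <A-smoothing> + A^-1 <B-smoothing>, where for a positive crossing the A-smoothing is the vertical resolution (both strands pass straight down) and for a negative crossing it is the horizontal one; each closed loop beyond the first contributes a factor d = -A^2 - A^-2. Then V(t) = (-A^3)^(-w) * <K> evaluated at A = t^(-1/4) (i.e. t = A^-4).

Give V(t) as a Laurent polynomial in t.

-t^8 + 3*t^7 - 5*t^6 + 8*t^5 - 10*t^4 + 10*t^3 - 10*t^2 + 8*t - 4 + 3*t^-1 - t^-2

Derivation:
Reading the diagram top to bottom ('/'-over between positions i,i+1 = s_i, '\'-over = s_i^-1): braid word = s2^-1 s2^-1 s2^-1 s3 s1 s2^-1 s3 s4 s2^-1 s4 s1 s4 s2 s2.
The presented braid s2^-1 s2^-1 s2^-1 s3 s1 s2^-1 s3 s4 s2^-1 s4 s1 s4 s2 s2 on 5 strands reduces by inverse Markov moves (closure unchanged at each step):
  Deconjugate: the word is γ·β·γ⁻¹ with γ = s2^-1 s2^-1 (prefix) and γ⁻¹ = s2 s2 (suffix); strip both.
Reduced to β = s2^-1 s3 s1 s2^-1 s3 s4 s2^-1 s4 s1 s4 on 5 strands, 10 crossings.
Compute on β:
Braid: s2^-1 s3 s1 s2^-1 s3 s4 s2^-1 s4 s1 s4 on 5 strands, 10 crossings.
Writhe w = (#positive) - (#negative) = 7 - 3 = 4.
Enumerate smoothing states for the bracket polynomial. There are 2^10 = 1024 states.
Each crossing splits two ways (0=vertical, 1=horizontal). The state's weight is A^(#A-smoothings - #B-smoothings) * d^(loops - 1).
Tabulate the states by total A-exponent and number of loops L (A-exp: L × count):
  A^10: L=6 ×1
  A^8: L=5 ×10
  A^6: L=4 ×42, L=6 ×3
  A^4: L=3 ×95, L=5 ×24, L=7 ×1
  A^2: L=2 ×117, L=4 ×86, L=6 ×7
  A^0: L=1 ×63, L=3 ×157, L=5 ×32
  A^-2: L=2 ×120, L=4 ×87, L=6 ×3
  A^-4: L=3 ×99, L=5 ×21
  A^-6: L=4 ×43, L=6 ×2
  A^-8: L=5 ×10
  A^-10: L=6 ×1
Each group contributes A^e * Σ count * d^(L-1):
Powers of d = -A^2 - A^-2: d^2 = A^4 + 2 + A^-4; d^3 = -A^6 - 3*A^2 - 3*A^-2 - A^-6; d^4 = A^8 + 4*A^4 + 6 + 4*A^-4 + A^-8; d^5 = -A^10 - 5*A^6 - 10*A^2 - 10*A^-2 - 5*A^-6 - A^-10; d^6 = A^12 + 6*A^8 + 15*A^4 + 20 + 15*A^-4 + 6*A^-8 + A^-12.
  A^10 * (d^5) = -A^20 - 5*A^16 - 10*A^12 - 10*A^8 - 5*A^4 - 1
  A^8 * (10*d^4) = 10*A^16 + 40*A^12 + 60*A^8 + 40*A^4 + 10
  A^6 * (42*d^3 + 3*d^5) = -3*A^16 - 57*A^12 - 156*A^8 - 156*A^4 - 57 - 3*A^-4
  A^4 * (95*d^2 + 24*d^4 + d^6) = A^16 + 30*A^12 + 206*A^8 + 354*A^4 + 206 + 30*A^-4 + A^-8
  A^2 * (117*d + 86*d^3 + 7*d^5) = -7*A^12 - 121*A^8 - 445*A^4 - 445 - 121*A^-4 - 7*A^-8
  A^0 * (63 + 157*d^2 + 32*d^4) = 32*A^8 + 285*A^4 + 569 + 285*A^-4 + 32*A^-8
  A^-2 * (120*d + 87*d^3 + 3*d^5) = -3*A^8 - 102*A^4 - 411 - 411*A^-4 - 102*A^-8 - 3*A^-12
  A^-4 * (99*d^2 + 21*d^4) = 21*A^4 + 183 + 324*A^-4 + 183*A^-8 + 21*A^-12
  A^-6 * (43*d^3 + 2*d^5) = -2*A^4 - 53 - 149*A^-4 - 149*A^-8 - 53*A^-12 - 2*A^-16
  A^-8 * (10*d^4) = 10 + 40*A^-4 + 60*A^-8 + 40*A^-12 + 10*A^-16
  A^-10 * (d^5) = -1 - 5*A^-4 - 10*A^-8 - 10*A^-12 - 5*A^-16 - A^-20
Summing the groups: <K> = -A^20 + 3*A^16 - 4*A^12 + 8*A^8 - 10*A^4 + 10 - 10*A^-4 + 8*A^-8 - 5*A^-12 + 3*A^-16 - A^-20
Normalise by the writhe: (-A^3)^(-w) = (-A^3)^(-4) = A^-12, so f(A) = A^-12 * <K> = -A^8 + 3*A^4 - 4 + 8*A^-4 - 10*A^-8 + 10*A^-12 - 10*A^-16 + 8*A^-20 - 5*A^-24 + 3*A^-28 - A^-32.
Substitute A = t^(-1/4), i.e. A^e → t^(-e/4): V(t) = -t^8 + 3*t^7 - 5*t^6 + 8*t^5 - 10*t^4 + 10*t^3 - 10*t^2 + 8*t - 4 + 3*t^-1 - t^-2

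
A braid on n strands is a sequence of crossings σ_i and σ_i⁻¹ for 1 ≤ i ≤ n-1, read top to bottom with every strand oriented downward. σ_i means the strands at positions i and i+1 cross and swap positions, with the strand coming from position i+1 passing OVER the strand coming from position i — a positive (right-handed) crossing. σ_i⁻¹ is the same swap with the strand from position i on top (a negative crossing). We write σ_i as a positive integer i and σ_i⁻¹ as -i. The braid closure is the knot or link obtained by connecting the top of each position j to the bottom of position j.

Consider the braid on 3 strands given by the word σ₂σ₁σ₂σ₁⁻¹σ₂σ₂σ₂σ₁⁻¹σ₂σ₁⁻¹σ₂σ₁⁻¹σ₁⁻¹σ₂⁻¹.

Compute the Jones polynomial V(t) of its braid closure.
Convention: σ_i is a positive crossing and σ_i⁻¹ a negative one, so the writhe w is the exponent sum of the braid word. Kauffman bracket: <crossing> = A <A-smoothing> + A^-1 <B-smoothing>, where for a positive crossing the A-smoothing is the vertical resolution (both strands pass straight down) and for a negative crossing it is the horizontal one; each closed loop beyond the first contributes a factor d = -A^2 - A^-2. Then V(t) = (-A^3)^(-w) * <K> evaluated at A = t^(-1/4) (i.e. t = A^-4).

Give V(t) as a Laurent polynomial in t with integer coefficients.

t^7 - 4*t^6 + 7*t^5 - 11*t^4 + 14*t^3 - 14*t^2 + 14*t - 10 + 7*t^-1 - 4*t^-2 + t^-3

Derivation:
The presented braid s2 s1 s2 s1^-1 s2 s2 s2 s1^-1 s2 s1^-1 s2 s1^-1 s1^-1 s2^-1 on 3 strands reduces by inverse Markov moves (closure unchanged at each step):
  Deconjugate: the word is γ·β·γ⁻¹ with γ = s2 s1 (prefix) and γ⁻¹ = s1^-1 s2^-1 (suffix); strip both.
Reduced to β = s2 s1^-1 s2 s2 s2 s1^-1 s2 s1^-1 s2 s1^-1 on 3 strands, 10 crossings.
Compute on β:
Braid: s2 s1^-1 s2 s2 s2 s1^-1 s2 s1^-1 s2 s1^-1 on 3 strands, 10 crossings.
Writhe w = (#positive) - (#negative) = 6 - 4 = 2.
Enumerate smoothing states for the bracket polynomial. There are 2^10 = 1024 states.
Smooth each crossing (0=||, 1=⌣⌢); contribution A^(Σ sign_k(1-2s_k)) * d^(L-1).
Tabulate the states by total A-exponent and number of loops L (A-exp: L × count):
  A^10: L=5 ×1
  A^8: L=4 ×10
  A^6: L=3 ×42, L=5 ×3
  A^4: L=2 ×90, L=4 ×29, L=6 ×1
  A^2: L=1 ×87, L=3 ×110, L=5 ×13
  A^0: L=2 ×179, L=4 ×71, L=6 ×2
  A^-2: L=3 ×187, L=5 ×23
  A^-4: L=4 ×117, L=6 ×3
  A^-6: L=5 ×45
  A^-8: L=6 ×10
  A^-10: L=7 ×1
Each group contributes A^e * Σ count * d^(L-1):
Powers of d = -A^2 - A^-2: d^2 = A^4 + 2 + A^-4; d^3 = -A^6 - 3*A^2 - 3*A^-2 - A^-6; d^4 = A^8 + 4*A^4 + 6 + 4*A^-4 + A^-8; d^5 = -A^10 - 5*A^6 - 10*A^2 - 10*A^-2 - 5*A^-6 - A^-10; d^6 = A^12 + 6*A^8 + 15*A^4 + 20 + 15*A^-4 + 6*A^-8 + A^-12.
  A^10 * (d^4) = A^18 + 4*A^14 + 6*A^10 + 4*A^6 + A^2
  A^8 * (10*d^3) = -10*A^14 - 30*A^10 - 30*A^6 - 10*A^2
  A^6 * (42*d^2 + 3*d^4) = 3*A^14 + 54*A^10 + 102*A^6 + 54*A^2 + 3*A^-2
  A^4 * (90*d + 29*d^3 + d^5) = -A^14 - 34*A^10 - 187*A^6 - 187*A^2 - 34*A^-2 - A^-6
  A^2 * (87 + 110*d^2 + 13*d^4) = 13*A^10 + 162*A^6 + 385*A^2 + 162*A^-2 + 13*A^-6
  A^0 * (179*d + 71*d^3 + 2*d^5) = -2*A^10 - 81*A^6 - 412*A^2 - 412*A^-2 - 81*A^-6 - 2*A^-10
  A^-2 * (187*d^2 + 23*d^4) = 23*A^6 + 279*A^2 + 512*A^-2 + 279*A^-6 + 23*A^-10
  A^-4 * (117*d^3 + 3*d^5) = -3*A^6 - 132*A^2 - 381*A^-2 - 381*A^-6 - 132*A^-10 - 3*A^-14
  A^-6 * (45*d^4) = 45*A^2 + 180*A^-2 + 270*A^-6 + 180*A^-10 + 45*A^-14
  A^-8 * (10*d^5) = -10*A^2 - 50*A^-2 - 100*A^-6 - 100*A^-10 - 50*A^-14 - 10*A^-18
  A^-10 * (d^6) = A^2 + 6*A^-2 + 15*A^-6 + 20*A^-10 + 15*A^-14 + 6*A^-18 + A^-22
Summing the groups: <K> = A^18 - 4*A^14 + 7*A^10 - 10*A^6 + 14*A^2 - 14*A^-2 + 14*A^-6 - 11*A^-10 + 7*A^-14 - 4*A^-18 + A^-22
Normalise by the writhe: (-A^3)^(-w) = (-A^3)^(-2) = A^-6, so f(A) = A^-6 * <K> = A^12 - 4*A^8 + 7*A^4 - 10 + 14*A^-4 - 14*A^-8 + 14*A^-12 - 11*A^-16 + 7*A^-20 - 4*A^-24 + A^-28.
Substitute A = t^(-1/4), i.e. A^e → t^(-e/4): V(t) = t^7 - 4*t^6 + 7*t^5 - 11*t^4 + 14*t^3 - 14*t^2 + 14*t - 10 + 7*t^-1 - 4*t^-2 + t^-3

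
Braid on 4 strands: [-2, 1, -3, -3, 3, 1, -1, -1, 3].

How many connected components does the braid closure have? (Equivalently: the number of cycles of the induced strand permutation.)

Track the strand permutation on 4 strands, starting from identity.
  step 1: s2^-1 swaps positions 2,3 -> [1 3 2 4]
  step 2: s1 swaps positions 1,2 -> [3 1 2 4]
  step 3: s3^-1 swaps positions 3,4 -> [3 1 4 2]
  step 4: s3^-1 swaps positions 3,4 -> [3 1 2 4]
  step 5: s3 swaps positions 3,4 -> [3 1 4 2]
  step 6: s1 swaps positions 1,2 -> [1 3 4 2]
  step 7: s1^-1 swaps positions 1,2 -> [3 1 4 2]
  step 8: s1^-1 swaps positions 1,2 -> [1 3 4 2]
  step 9: s3 swaps positions 3,4 -> [1 3 2 4]
Final permutation (position -> original strand): [1 3 2 4]
Closure components = cycle count of this permutation = 3.

Answer: 3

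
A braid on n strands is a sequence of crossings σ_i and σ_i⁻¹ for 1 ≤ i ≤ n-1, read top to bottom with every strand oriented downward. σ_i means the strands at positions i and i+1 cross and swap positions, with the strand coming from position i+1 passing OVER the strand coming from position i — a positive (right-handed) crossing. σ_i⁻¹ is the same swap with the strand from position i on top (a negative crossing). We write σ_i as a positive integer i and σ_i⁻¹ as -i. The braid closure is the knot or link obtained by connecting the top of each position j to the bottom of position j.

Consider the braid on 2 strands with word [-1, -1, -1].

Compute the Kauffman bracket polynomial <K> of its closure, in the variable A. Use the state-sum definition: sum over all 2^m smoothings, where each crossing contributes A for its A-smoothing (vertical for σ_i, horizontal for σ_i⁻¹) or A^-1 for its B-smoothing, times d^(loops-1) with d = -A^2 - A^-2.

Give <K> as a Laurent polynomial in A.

Braid: s1^-1 s1^-1 s1^-1 on 2 strands, 3 crossings.
Writhe w = (#positive) - (#negative) = 0 - 3 = -3.
Enumerate smoothing states for the bracket polynomial. There are 2^3 = 8 states.
Each crossing splits two ways (0=vertical, 1=horizontal). The state's weight is A^(#A-smoothings - #B-smoothings) * d^(loops - 1).
  state 000: A-exp=-3, loops=2, term = A^-3 * d^1
  state 001: A-exp=-1, loops=1, term = A^-1 * d^0
  state 010: A-exp=-1, loops=1, term = A^-1 * d^0
  state 011: A-exp=+1, loops=2, term = A^1 * d^1
  state 100: A-exp=-1, loops=1, term = A^-1 * d^0
  state 101: A-exp=+1, loops=2, term = A^1 * d^1
  state 110: A-exp=+1, loops=2, term = A^1 * d^1
  state 111: A-exp=+3, loops=3, term = A^3 * d^2
Collect the terms by A-exponent (count of states per loop number):
Powers of d = -A^2 - A^-2: d^2 = A^4 + 2 + A^-4.
  A^3 * (d^2) = A^7 + 2*A^3 + A^-1
  A^1 * (3*d) = -3*A^3 - 3*A^-1
  A^-1 * (3) = 3*A^-1
  A^-3 * (d) = -A^-1 - A^-5
Summing the groups: <K> = A^7 - A^3 - A^-5

Answer: A^7 - A^3 - A^-5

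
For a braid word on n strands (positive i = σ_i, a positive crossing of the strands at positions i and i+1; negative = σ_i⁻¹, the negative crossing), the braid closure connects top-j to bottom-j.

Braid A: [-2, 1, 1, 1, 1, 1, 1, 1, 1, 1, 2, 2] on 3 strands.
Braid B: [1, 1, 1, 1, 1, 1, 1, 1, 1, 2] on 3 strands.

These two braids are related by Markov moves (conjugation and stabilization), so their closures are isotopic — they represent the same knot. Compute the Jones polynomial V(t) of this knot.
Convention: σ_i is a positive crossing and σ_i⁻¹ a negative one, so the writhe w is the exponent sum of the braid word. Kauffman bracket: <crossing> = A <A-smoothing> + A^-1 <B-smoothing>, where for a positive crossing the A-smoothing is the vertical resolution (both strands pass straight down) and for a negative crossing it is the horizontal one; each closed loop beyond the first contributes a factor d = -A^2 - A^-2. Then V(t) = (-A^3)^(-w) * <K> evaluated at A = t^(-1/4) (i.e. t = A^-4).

-t^13 + t^12 - t^11 + t^10 - t^9 + t^8 - t^7 + t^6 + t^4

Derivation:
Markov-equivalent braids have isotopic closures, hence identical knot invariants. Strip the Markov moves from each word to reach a common short braid β, then compute V(t) once on β.
Braid A: s2^-1 s1 s1 s1 s1 s1 s1 s1 s1 s1 s2 s2 on 3 strands reduces by inverse Markov moves (closure unchanged at each step):
  Deconjugate: the word is γ·β·γ⁻¹ with γ = s2^-1 (prefix) and γ⁻¹ = s2 (suffix); strip both.
  Destabilize: the word has the form β·s2 where s2 occurs only as the final letter (β ∈ B_2); drop it and the last strand → 2 strands.
Reduced to β = s1 s1 s1 s1 s1 s1 s1 s1 s1 on 2 strands, 9 crossings.
Braid B: s1 s1 s1 s1 s1 s1 s1 s1 s1 s2 on 3 strands reduces by inverse Markov moves (closure unchanged at each step):
  Destabilize: the word has the form β·s2 where s2 occurs only as the final letter (β ∈ B_2); drop it and the last strand → 2 strands.
Reduced to β = s1 s1 s1 s1 s1 s1 s1 s1 s1 on 2 strands, 9 crossings.
Both give the same β = s1 s1 s1 s1 s1 s1 s1 s1 s1 on 2 strands, so one state sum suffices:
Braid: s1 s1 s1 s1 s1 s1 s1 s1 s1 on 2 strands, 9 crossings.
Writhe w = (#positive) - (#negative) = 9 - 0 = 9.
State-sum expansion of <K>. There are 2^9 = 512 states.
Smooth each crossing (0=||, 1=⌣⌢); contribution A^(Σ sign_k(1-2s_k)) * d^(L-1).
Tabulate the states by total A-exponent and number of loops L (A-exp: L × count):
  A^9: L=2 ×1
  A^7: L=1 ×9
  A^5: L=2 ×36
  A^3: L=3 ×84
  A^1: L=4 ×126
  A^-1: L=5 ×126
  A^-3: L=6 ×84
  A^-5: L=7 ×36
  A^-7: L=8 ×9
  A^-9: L=9 ×1
Each group contributes A^e * Σ count * d^(L-1):
Powers of d = -A^2 - A^-2: d^2 = A^4 + 2 + A^-4; d^3 = -A^6 - 3*A^2 - 3*A^-2 - A^-6; d^4 = A^8 + 4*A^4 + 6 + 4*A^-4 + A^-8; d^5 = -A^10 - 5*A^6 - 10*A^2 - 10*A^-2 - 5*A^-6 - A^-10; d^6 = A^12 + 6*A^8 + 15*A^4 + 20 + 15*A^-4 + 6*A^-8 + A^-12; d^7 = -A^14 - 7*A^10 - 21*A^6 - 35*A^2 - 35*A^-2 - 21*A^-6 - 7*A^-10 - A^-14; d^8 = A^16 + 8*A^12 + 28*A^8 + 56*A^4 + 70 + 56*A^-4 + 28*A^-8 + 8*A^-12 + A^-16.
  A^9 * (d) = -A^11 - A^7
  A^7 * (9) = 9*A^7
  A^5 * (36*d) = -36*A^7 - 36*A^3
  A^3 * (84*d^2) = 84*A^7 + 168*A^3 + 84*A^-1
  A^1 * (126*d^3) = -126*A^7 - 378*A^3 - 378*A^-1 - 126*A^-5
  A^-1 * (126*d^4) = 126*A^7 + 504*A^3 + 756*A^-1 + 504*A^-5 + 126*A^-9
  A^-3 * (84*d^5) = -84*A^7 - 420*A^3 - 840*A^-1 - 840*A^-5 - 420*A^-9 - 84*A^-13
  A^-5 * (36*d^6) = 36*A^7 + 216*A^3 + 540*A^-1 + 720*A^-5 + 540*A^-9 + 216*A^-13 + 36*A^-17
  A^-7 * (9*d^7) = -9*A^7 - 63*A^3 - 189*A^-1 - 315*A^-5 - 315*A^-9 - 189*A^-13 - 63*A^-17 - 9*A^-21
  A^-9 * (d^8) = A^7 + 8*A^3 + 28*A^-1 + 56*A^-5 + 70*A^-9 + 56*A^-13 + 28*A^-17 + 8*A^-21 + A^-25
Summing the groups: <K> = -A^11 - A^3 + A^-1 - A^-5 + A^-9 - A^-13 + A^-17 - A^-21 + A^-25
Normalise by the writhe: (-A^3)^(-w) = (-A^3)^(-9) = -A^-27, so f(A) = -A^-27 * <K> = A^-16 + A^-24 - A^-28 + A^-32 - A^-36 + A^-40 - A^-44 + A^-48 - A^-52.
Substitute A = t^(-1/4), i.e. A^e → t^(-e/4): V(t) = -t^13 + t^12 - t^11 + t^10 - t^9 + t^8 - t^7 + t^6 + t^4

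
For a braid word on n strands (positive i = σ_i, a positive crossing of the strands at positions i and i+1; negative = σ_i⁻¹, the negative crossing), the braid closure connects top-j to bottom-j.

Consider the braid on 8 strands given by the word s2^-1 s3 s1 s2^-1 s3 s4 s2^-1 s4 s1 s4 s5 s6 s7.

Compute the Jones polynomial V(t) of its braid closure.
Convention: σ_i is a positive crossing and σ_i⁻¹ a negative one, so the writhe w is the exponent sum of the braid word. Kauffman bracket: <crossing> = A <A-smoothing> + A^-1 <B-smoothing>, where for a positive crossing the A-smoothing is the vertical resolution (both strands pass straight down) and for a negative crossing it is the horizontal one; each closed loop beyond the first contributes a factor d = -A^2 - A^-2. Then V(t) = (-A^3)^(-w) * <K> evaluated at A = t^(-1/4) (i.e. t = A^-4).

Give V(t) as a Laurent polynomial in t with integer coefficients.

-t^8 + 3*t^7 - 5*t^6 + 8*t^5 - 10*t^4 + 10*t^3 - 10*t^2 + 8*t - 4 + 3*t^-1 - t^-2

Derivation:
The presented braid s2^-1 s3 s1 s2^-1 s3 s4 s2^-1 s4 s1 s4 s5 s6 s7 on 8 strands reduces by inverse Markov moves (closure unchanged at each step):
  Destabilize: the word has the form β·s7 where s7 occurs only as the final letter (β ∈ B_7); drop it and the last strand → 7 strands.
  Destabilize: the word has the form β·s6 where s6 occurs only as the final letter (β ∈ B_6); drop it and the last strand → 6 strands.
  Destabilize: the word has the form β·s5 where s5 occurs only as the final letter (β ∈ B_5); drop it and the last strand → 5 strands.
Reduced to β = s2^-1 s3 s1 s2^-1 s3 s4 s2^-1 s4 s1 s4 on 5 strands, 10 crossings.
Compute on β:
Braid: s2^-1 s3 s1 s2^-1 s3 s4 s2^-1 s4 s1 s4 on 5 strands, 10 crossings.
Writhe w = (#positive) - (#negative) = 7 - 3 = 4.
State-sum expansion of <K>. There are 2^10 = 1024 states.
Each crossing splits two ways (0=vertical, 1=horizontal). The state's weight is A^(#A-smoothings - #B-smoothings) * d^(loops - 1).
Tabulate the states by total A-exponent and number of loops L (A-exp: L × count):
  A^10: L=6 ×1
  A^8: L=5 ×10
  A^6: L=4 ×42, L=6 ×3
  A^4: L=3 ×95, L=5 ×24, L=7 ×1
  A^2: L=2 ×117, L=4 ×86, L=6 ×7
  A^0: L=1 ×63, L=3 ×157, L=5 ×32
  A^-2: L=2 ×120, L=4 ×87, L=6 ×3
  A^-4: L=3 ×99, L=5 ×21
  A^-6: L=4 ×43, L=6 ×2
  A^-8: L=5 ×10
  A^-10: L=6 ×1
Each group contributes A^e * Σ count * d^(L-1):
Powers of d = -A^2 - A^-2: d^2 = A^4 + 2 + A^-4; d^3 = -A^6 - 3*A^2 - 3*A^-2 - A^-6; d^4 = A^8 + 4*A^4 + 6 + 4*A^-4 + A^-8; d^5 = -A^10 - 5*A^6 - 10*A^2 - 10*A^-2 - 5*A^-6 - A^-10; d^6 = A^12 + 6*A^8 + 15*A^4 + 20 + 15*A^-4 + 6*A^-8 + A^-12.
  A^10 * (d^5) = -A^20 - 5*A^16 - 10*A^12 - 10*A^8 - 5*A^4 - 1
  A^8 * (10*d^4) = 10*A^16 + 40*A^12 + 60*A^8 + 40*A^4 + 10
  A^6 * (42*d^3 + 3*d^5) = -3*A^16 - 57*A^12 - 156*A^8 - 156*A^4 - 57 - 3*A^-4
  A^4 * (95*d^2 + 24*d^4 + d^6) = A^16 + 30*A^12 + 206*A^8 + 354*A^4 + 206 + 30*A^-4 + A^-8
  A^2 * (117*d + 86*d^3 + 7*d^5) = -7*A^12 - 121*A^8 - 445*A^4 - 445 - 121*A^-4 - 7*A^-8
  A^0 * (63 + 157*d^2 + 32*d^4) = 32*A^8 + 285*A^4 + 569 + 285*A^-4 + 32*A^-8
  A^-2 * (120*d + 87*d^3 + 3*d^5) = -3*A^8 - 102*A^4 - 411 - 411*A^-4 - 102*A^-8 - 3*A^-12
  A^-4 * (99*d^2 + 21*d^4) = 21*A^4 + 183 + 324*A^-4 + 183*A^-8 + 21*A^-12
  A^-6 * (43*d^3 + 2*d^5) = -2*A^4 - 53 - 149*A^-4 - 149*A^-8 - 53*A^-12 - 2*A^-16
  A^-8 * (10*d^4) = 10 + 40*A^-4 + 60*A^-8 + 40*A^-12 + 10*A^-16
  A^-10 * (d^5) = -1 - 5*A^-4 - 10*A^-8 - 10*A^-12 - 5*A^-16 - A^-20
Summing the groups: <K> = -A^20 + 3*A^16 - 4*A^12 + 8*A^8 - 10*A^4 + 10 - 10*A^-4 + 8*A^-8 - 5*A^-12 + 3*A^-16 - A^-20
Normalise by the writhe: (-A^3)^(-w) = (-A^3)^(-4) = A^-12, so f(A) = A^-12 * <K> = -A^8 + 3*A^4 - 4 + 8*A^-4 - 10*A^-8 + 10*A^-12 - 10*A^-16 + 8*A^-20 - 5*A^-24 + 3*A^-28 - A^-32.
Substitute A = t^(-1/4), i.e. A^e → t^(-e/4): V(t) = -t^8 + 3*t^7 - 5*t^6 + 8*t^5 - 10*t^4 + 10*t^3 - 10*t^2 + 8*t - 4 + 3*t^-1 - t^-2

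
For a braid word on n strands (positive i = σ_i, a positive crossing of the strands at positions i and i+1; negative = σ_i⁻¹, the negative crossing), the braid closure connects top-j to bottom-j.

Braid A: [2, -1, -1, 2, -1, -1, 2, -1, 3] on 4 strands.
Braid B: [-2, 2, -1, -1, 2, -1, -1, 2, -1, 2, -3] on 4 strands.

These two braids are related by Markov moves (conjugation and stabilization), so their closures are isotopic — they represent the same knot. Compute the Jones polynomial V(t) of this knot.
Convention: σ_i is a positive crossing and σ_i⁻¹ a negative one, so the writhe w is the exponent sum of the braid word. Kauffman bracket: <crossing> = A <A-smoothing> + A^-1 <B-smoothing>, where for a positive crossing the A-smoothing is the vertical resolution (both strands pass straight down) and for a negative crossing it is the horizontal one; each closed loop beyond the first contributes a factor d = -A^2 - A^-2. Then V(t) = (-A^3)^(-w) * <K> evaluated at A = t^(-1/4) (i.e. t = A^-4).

Markov-equivalent braids have isotopic closures, hence identical knot invariants. Strip the Markov moves from each word to reach a common short braid β, then compute V(t) once on β.
Braid A: s2 s1^-1 s1^-1 s2 s1^-1 s1^-1 s2 s1^-1 s3 on 4 strands reduces by inverse Markov moves (closure unchanged at each step):
  Destabilize: the word has the form β·s3 where s3 occurs only as the final letter (β ∈ B_3); drop it and the last strand → 3 strands.
Reduced to β = s2 s1^-1 s1^-1 s2 s1^-1 s1^-1 s2 s1^-1 on 3 strands, 8 crossings.
Braid B: s2^-1 s2 s1^-1 s1^-1 s2 s1^-1 s1^-1 s2 s1^-1 s2 s3^-1 on 4 strands reduces by inverse Markov moves (closure unchanged at each step):
  Destabilize: the word has the form β·s3^-1 where s3^-1 occurs only as the final letter (β ∈ B_3); drop it and the last strand → 3 strands.
  Deconjugate: the word is γ·β·γ⁻¹ with γ = s2^-1 (prefix) and γ⁻¹ = s2 (suffix); strip both.
Reduced to β = s2 s1^-1 s1^-1 s2 s1^-1 s1^-1 s2 s1^-1 on 3 strands, 8 crossings.
Both give the same β = s2 s1^-1 s1^-1 s2 s1^-1 s1^-1 s2 s1^-1 on 3 strands, so one state sum suffices:
Braid: s2 s1^-1 s1^-1 s2 s1^-1 s1^-1 s2 s1^-1 on 3 strands, 8 crossings.
Writhe w = (#positive) - (#negative) = 3 - 5 = -2.
Computing the Kauffman bracket via state sum. There are 2^8 = 256 states.
Each crossing splits two ways (0=vertical, 1=horizontal). The state's weight is A^(#A-smoothings - #B-smoothings) * d^(loops - 1).
Tabulate the states by total A-exponent and number of loops L (A-exp: L × count):
  A^8: L=6 ×1
  A^6: L=5 ×8
  A^4: L=4 ×28
  A^2: L=3 ×55, L=5 ×1
  A^0: L=2 ×63, L=4 ×7
  A^-2: L=1 ×35, L=3 ×21
  A^-4: L=2 ×26, L=4 ×2
  A^-6: L=3 ×8
  A^-8: L=4 ×1
Each group contributes A^e * Σ count * d^(L-1):
Powers of d = -A^2 - A^-2: d^2 = A^4 + 2 + A^-4; d^3 = -A^6 - 3*A^2 - 3*A^-2 - A^-6; d^4 = A^8 + 4*A^4 + 6 + 4*A^-4 + A^-8; d^5 = -A^10 - 5*A^6 - 10*A^2 - 10*A^-2 - 5*A^-6 - A^-10.
  A^8 * (d^5) = -A^18 - 5*A^14 - 10*A^10 - 10*A^6 - 5*A^2 - A^-2
  A^6 * (8*d^4) = 8*A^14 + 32*A^10 + 48*A^6 + 32*A^2 + 8*A^-2
  A^4 * (28*d^3) = -28*A^10 - 84*A^6 - 84*A^2 - 28*A^-2
  A^2 * (55*d^2 + d^4) = A^10 + 59*A^6 + 116*A^2 + 59*A^-2 + A^-6
  A^0 * (63*d + 7*d^3) = -7*A^6 - 84*A^2 - 84*A^-2 - 7*A^-6
  A^-2 * (35 + 21*d^2) = 21*A^2 + 77*A^-2 + 21*A^-6
  A^-4 * (26*d + 2*d^3) = -2*A^2 - 32*A^-2 - 32*A^-6 - 2*A^-10
  A^-6 * (8*d^2) = 8*A^-2 + 16*A^-6 + 8*A^-10
  A^-8 * (d^3) = -A^-2 - 3*A^-6 - 3*A^-10 - A^-14
Summing the groups: <K> = -A^18 + 3*A^14 - 5*A^10 + 6*A^6 - 6*A^2 + 6*A^-2 - 4*A^-6 + 3*A^-10 - A^-14
Normalise by the writhe: (-A^3)^(-w) = (-A^3)^(2) = A^6, so f(A) = A^6 * <K> = -A^24 + 3*A^20 - 5*A^16 + 6*A^12 - 6*A^8 + 6*A^4 - 4 + 3*A^-4 - A^-8.
Substitute A = t^(-1/4), i.e. A^e → t^(-e/4): V(t) = -t^2 + 3*t - 4 + 6*t^-1 - 6*t^-2 + 6*t^-3 - 5*t^-4 + 3*t^-5 - t^-6

Answer: -t^2 + 3*t - 4 + 6*t^-1 - 6*t^-2 + 6*t^-3 - 5*t^-4 + 3*t^-5 - t^-6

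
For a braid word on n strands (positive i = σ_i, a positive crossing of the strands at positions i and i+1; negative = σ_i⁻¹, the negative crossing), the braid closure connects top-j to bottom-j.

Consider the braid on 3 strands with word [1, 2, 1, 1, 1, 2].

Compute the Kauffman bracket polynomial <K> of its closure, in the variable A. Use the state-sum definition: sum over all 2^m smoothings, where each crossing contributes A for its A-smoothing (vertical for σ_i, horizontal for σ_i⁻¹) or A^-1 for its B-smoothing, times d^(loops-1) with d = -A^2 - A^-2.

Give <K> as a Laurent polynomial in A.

A^10 + A^2 - A^-2 + A^-6 - A^-10

Derivation:
Braid: s1 s2 s1 s1 s1 s2 on 3 strands, 6 crossings.
Writhe w = (#positive) - (#negative) = 6 - 0 = 6.
Enumerate smoothing states for the bracket polynomial. There are 2^6 = 64 states.
Each crossing splits two ways (0=vertical, 1=horizontal). The state's weight is A^(#A-smoothings - #B-smoothings) * d^(loops - 1).
Tabulate the states by total A-exponent and number of loops L (A-exp: L × count):
  A^6: L=3 ×1
  A^4: L=2 ×6
  A^2: L=1 ×8, L=3 ×7
  A^0: L=2 ×16, L=4 ×4
  A^-2: L=1 ×3, L=3 ×11, L=5 ×1
  A^-4: L=2 ×3, L=4 ×3
  A^-6: L=3 ×1
Each group contributes A^e * Σ count * d^(L-1):
Powers of d = -A^2 - A^-2: d^2 = A^4 + 2 + A^-4; d^3 = -A^6 - 3*A^2 - 3*A^-2 - A^-6; d^4 = A^8 + 4*A^4 + 6 + 4*A^-4 + A^-8.
  A^6 * (d^2) = A^10 + 2*A^6 + A^2
  A^4 * (6*d) = -6*A^6 - 6*A^2
  A^2 * (8 + 7*d^2) = 7*A^6 + 22*A^2 + 7*A^-2
  A^0 * (16*d + 4*d^3) = -4*A^6 - 28*A^2 - 28*A^-2 - 4*A^-6
  A^-2 * (3 + 11*d^2 + d^4) = A^6 + 15*A^2 + 31*A^-2 + 15*A^-6 + A^-10
  A^-4 * (3*d + 3*d^3) = -3*A^2 - 12*A^-2 - 12*A^-6 - 3*A^-10
  A^-6 * (d^2) = A^-2 + 2*A^-6 + A^-10
Summing the groups: <K> = A^10 + A^2 - A^-2 + A^-6 - A^-10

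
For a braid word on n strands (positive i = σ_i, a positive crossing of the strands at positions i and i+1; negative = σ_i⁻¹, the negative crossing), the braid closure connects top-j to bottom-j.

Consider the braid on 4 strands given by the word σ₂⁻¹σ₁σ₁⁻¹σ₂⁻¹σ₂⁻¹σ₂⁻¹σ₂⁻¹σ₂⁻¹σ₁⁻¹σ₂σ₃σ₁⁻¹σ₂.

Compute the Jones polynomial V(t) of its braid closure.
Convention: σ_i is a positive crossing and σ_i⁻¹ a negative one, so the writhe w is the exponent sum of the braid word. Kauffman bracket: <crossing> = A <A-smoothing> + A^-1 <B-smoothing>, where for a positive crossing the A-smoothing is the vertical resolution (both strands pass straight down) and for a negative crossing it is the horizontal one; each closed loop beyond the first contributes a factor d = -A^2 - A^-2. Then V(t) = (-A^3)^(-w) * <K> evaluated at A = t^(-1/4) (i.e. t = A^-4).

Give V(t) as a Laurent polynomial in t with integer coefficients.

t^-2 - t^-3 + 2*t^-4 - 2*t^-5 + 3*t^-6 - 2*t^-7 + t^-8 - t^-9

Derivation:
The presented braid s2^-1 s1 s1^-1 s2^-1 s2^-1 s2^-1 s2^-1 s2^-1 s1^-1 s2 s3 s1^-1 s2 on 4 strands reduces by inverse Markov moves (closure unchanged at each step):
  Deconjugate: the word is γ·β·γ⁻¹ with γ = s2^-1 s1 (prefix) and γ⁻¹ = s1^-1 s2 (suffix); strip both.
  Destabilize: the word has the form β·s3 where s3 occurs only as the final letter (β ∈ B_3); drop it and the last strand → 3 strands.
Reduced to β = s1^-1 s2^-1 s2^-1 s2^-1 s2^-1 s2^-1 s1^-1 s2 on 3 strands, 8 crossings.
Compute on β:
Braid: s1^-1 s2^-1 s2^-1 s2^-1 s2^-1 s2^-1 s1^-1 s2 on 3 strands, 8 crossings.
Writhe w = (#positive) - (#negative) = 1 - 7 = -6.
Enumerate smoothing states for the bracket polynomial. There are 2^8 = 256 states.
For each crossing: s=0 is the vertical smoothing, s=1 horizontal. Crossing k contributes A^(sign_k * (1 - 2*s_k)); loop factor d = -A^2 - A^-2.
Tabulate the states by total A-exponent and number of loops L (A-exp: L × count):
  A^8: L=6 ×1
  A^6: L=5 ×8
  A^4: L=4 ×25, L=6 ×3
  A^2: L=3 ×40, L=5 ×15, L=7 ×1
  A^0: L=2 ×35, L=4 ×30, L=6 ×5
  A^-2: L=1 ×15, L=3 ×31, L=5 ×10
  A^-4: L=2 ×18, L=4 ×10
  A^-6: L=1 ×2, L=3 ×6
  A^-8: L=2 ×1
Each group contributes A^e * Σ count * d^(L-1):
Powers of d = -A^2 - A^-2: d^2 = A^4 + 2 + A^-4; d^3 = -A^6 - 3*A^2 - 3*A^-2 - A^-6; d^4 = A^8 + 4*A^4 + 6 + 4*A^-4 + A^-8; d^5 = -A^10 - 5*A^6 - 10*A^2 - 10*A^-2 - 5*A^-6 - A^-10; d^6 = A^12 + 6*A^8 + 15*A^4 + 20 + 15*A^-4 + 6*A^-8 + A^-12.
  A^8 * (d^5) = -A^18 - 5*A^14 - 10*A^10 - 10*A^6 - 5*A^2 - A^-2
  A^6 * (8*d^4) = 8*A^14 + 32*A^10 + 48*A^6 + 32*A^2 + 8*A^-2
  A^4 * (25*d^3 + 3*d^5) = -3*A^14 - 40*A^10 - 105*A^6 - 105*A^2 - 40*A^-2 - 3*A^-6
  A^2 * (40*d^2 + 15*d^4 + d^6) = A^14 + 21*A^10 + 115*A^6 + 190*A^2 + 115*A^-2 + 21*A^-6 + A^-10
  A^0 * (35*d + 30*d^3 + 5*d^5) = -5*A^10 - 55*A^6 - 175*A^2 - 175*A^-2 - 55*A^-6 - 5*A^-10
  A^-2 * (15 + 31*d^2 + 10*d^4) = 10*A^6 + 71*A^2 + 137*A^-2 + 71*A^-6 + 10*A^-10
  A^-4 * (18*d + 10*d^3) = -10*A^2 - 48*A^-2 - 48*A^-6 - 10*A^-10
  A^-6 * (2 + 6*d^2) = 6*A^-2 + 14*A^-6 + 6*A^-10
  A^-8 * (d) = -A^-6 - A^-10
Summing the groups: <K> = -A^18 + A^14 - 2*A^10 + 3*A^6 - 2*A^2 + 2*A^-2 - A^-6 + A^-10
Normalise by the writhe: (-A^3)^(-w) = (-A^3)^(6) = A^18, so f(A) = A^18 * <K> = -A^36 + A^32 - 2*A^28 + 3*A^24 - 2*A^20 + 2*A^16 - A^12 + A^8.
Substitute A = t^(-1/4), i.e. A^e → t^(-e/4): V(t) = t^-2 - t^-3 + 2*t^-4 - 2*t^-5 + 3*t^-6 - 2*t^-7 + t^-8 - t^-9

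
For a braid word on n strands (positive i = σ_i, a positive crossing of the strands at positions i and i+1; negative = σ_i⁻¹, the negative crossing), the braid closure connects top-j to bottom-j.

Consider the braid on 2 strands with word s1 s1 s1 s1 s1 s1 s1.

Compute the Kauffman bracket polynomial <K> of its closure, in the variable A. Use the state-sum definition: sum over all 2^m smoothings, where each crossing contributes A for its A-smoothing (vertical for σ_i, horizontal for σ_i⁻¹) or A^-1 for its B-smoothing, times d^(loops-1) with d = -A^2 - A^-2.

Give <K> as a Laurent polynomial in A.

Braid: s1 s1 s1 s1 s1 s1 s1 on 2 strands, 7 crossings.
Writhe w = (#positive) - (#negative) = 7 - 0 = 7.
State-sum expansion of <K>. There are 2^7 = 128 states.
Smooth each crossing (0=||, 1=⌣⌢); contribution A^(Σ sign_k(1-2s_k)) * d^(L-1).
Tabulate the states by total A-exponent and number of loops L (A-exp: L × count):
  A^7: L=2 ×1
  A^5: L=1 ×7
  A^3: L=2 ×21
  A^1: L=3 ×35
  A^-1: L=4 ×35
  A^-3: L=5 ×21
  A^-5: L=6 ×7
  A^-7: L=7 ×1
Each group contributes A^e * Σ count * d^(L-1):
Powers of d = -A^2 - A^-2: d^2 = A^4 + 2 + A^-4; d^3 = -A^6 - 3*A^2 - 3*A^-2 - A^-6; d^4 = A^8 + 4*A^4 + 6 + 4*A^-4 + A^-8; d^5 = -A^10 - 5*A^6 - 10*A^2 - 10*A^-2 - 5*A^-6 - A^-10; d^6 = A^12 + 6*A^8 + 15*A^4 + 20 + 15*A^-4 + 6*A^-8 + A^-12.
  A^7 * (d) = -A^9 - A^5
  A^5 * (7) = 7*A^5
  A^3 * (21*d) = -21*A^5 - 21*A
  A^1 * (35*d^2) = 35*A^5 + 70*A + 35*A^-3
  A^-1 * (35*d^3) = -35*A^5 - 105*A - 105*A^-3 - 35*A^-7
  A^-3 * (21*d^4) = 21*A^5 + 84*A + 126*A^-3 + 84*A^-7 + 21*A^-11
  A^-5 * (7*d^5) = -7*A^5 - 35*A - 70*A^-3 - 70*A^-7 - 35*A^-11 - 7*A^-15
  A^-7 * (d^6) = A^5 + 6*A + 15*A^-3 + 20*A^-7 + 15*A^-11 + 6*A^-15 + A^-19
Summing the groups: <K> = -A^9 - A + A^-3 - A^-7 + A^-11 - A^-15 + A^-19

Answer: -A^9 - A + A^-3 - A^-7 + A^-11 - A^-15 + A^-19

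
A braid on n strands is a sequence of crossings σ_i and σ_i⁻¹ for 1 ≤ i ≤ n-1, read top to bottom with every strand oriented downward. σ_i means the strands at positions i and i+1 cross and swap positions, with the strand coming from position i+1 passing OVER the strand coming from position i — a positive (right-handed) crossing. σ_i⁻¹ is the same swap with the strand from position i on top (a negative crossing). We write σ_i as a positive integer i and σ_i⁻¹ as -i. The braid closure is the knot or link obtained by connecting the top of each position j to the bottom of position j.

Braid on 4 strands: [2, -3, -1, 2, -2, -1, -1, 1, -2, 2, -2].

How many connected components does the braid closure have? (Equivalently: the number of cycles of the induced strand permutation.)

3

Derivation:
Track the strand permutation on 4 strands, starting from identity.
  step 1: s2 swaps positions 2,3 -> [1 3 2 4]
  step 2: s3^-1 swaps positions 3,4 -> [1 3 4 2]
  step 3: s1^-1 swaps positions 1,2 -> [3 1 4 2]
  step 4: s2 swaps positions 2,3 -> [3 4 1 2]
  step 5: s2^-1 swaps positions 2,3 -> [3 1 4 2]
  step 6: s1^-1 swaps positions 1,2 -> [1 3 4 2]
  step 7: s1^-1 swaps positions 1,2 -> [3 1 4 2]
  step 8: s1 swaps positions 1,2 -> [1 3 4 2]
  step 9: s2^-1 swaps positions 2,3 -> [1 4 3 2]
  step 10: s2 swaps positions 2,3 -> [1 3 4 2]
  step 11: s2^-1 swaps positions 2,3 -> [1 4 3 2]
Final permutation (position -> original strand): [1 4 3 2]
Closure components = cycle count of this permutation = 3.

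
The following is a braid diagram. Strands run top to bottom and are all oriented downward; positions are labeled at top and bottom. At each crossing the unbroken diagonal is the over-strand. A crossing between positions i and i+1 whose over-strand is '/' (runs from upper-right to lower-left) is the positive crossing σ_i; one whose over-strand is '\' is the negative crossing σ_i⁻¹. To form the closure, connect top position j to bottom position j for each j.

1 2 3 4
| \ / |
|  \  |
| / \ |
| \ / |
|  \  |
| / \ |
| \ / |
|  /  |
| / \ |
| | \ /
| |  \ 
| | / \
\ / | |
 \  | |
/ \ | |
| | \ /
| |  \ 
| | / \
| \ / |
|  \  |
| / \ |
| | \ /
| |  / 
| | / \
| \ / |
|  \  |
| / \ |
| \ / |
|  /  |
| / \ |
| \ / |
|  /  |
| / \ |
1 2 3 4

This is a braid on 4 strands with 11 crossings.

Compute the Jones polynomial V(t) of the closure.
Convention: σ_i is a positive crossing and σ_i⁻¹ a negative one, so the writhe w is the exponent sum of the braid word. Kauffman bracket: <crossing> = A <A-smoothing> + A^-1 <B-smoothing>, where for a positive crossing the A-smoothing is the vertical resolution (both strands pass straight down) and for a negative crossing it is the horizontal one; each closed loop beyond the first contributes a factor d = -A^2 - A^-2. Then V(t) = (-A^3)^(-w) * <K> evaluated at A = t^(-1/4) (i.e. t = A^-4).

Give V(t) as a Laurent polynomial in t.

1

Derivation:
Reading the diagram top to bottom ('/'-over between positions i,i+1 = s_i, '\'-over = s_i^-1): braid word = s2^-1 s2^-1 s2 s3^-1 s1^-1 s3^-1 s2^-1 s3 s2^-1 s2 s2.
The presented braid s2^-1 s2^-1 s2 s3^-1 s1^-1 s3^-1 s2^-1 s3 s2^-1 s2 s2 on 4 strands reduces by inverse Markov moves (closure unchanged at each step):
  Deconjugate: the word is γ·β·γ⁻¹ with γ = s2^-1 s2^-1 (prefix) and γ⁻¹ = s2 s2 (suffix); strip both.
  Deconjugate: the word is γ·β·γ⁻¹ with γ = s2 (prefix) and γ⁻¹ = s2^-1 (suffix); strip both.
  Deconjugate: the word is γ·β·γ⁻¹ with γ = s3^-1 (prefix) and γ⁻¹ = s3 (suffix); strip both.
Reduced to β = s1^-1 s3^-1 s2^-1 on 4 strands, 3 crossings.
Compute on β:
Braid: s1^-1 s3^-1 s2^-1 on 4 strands, 3 crossings.
Writhe w = (#positive) - (#negative) = 0 - 3 = -3.
Computing the Kauffman bracket via state sum. There are 2^3 = 8 states.
For each crossing: s=0 is the vertical smoothing, s=1 horizontal. Crossing k contributes A^(sign_k * (1 - 2*s_k)); loop factor d = -A^2 - A^-2.
  state 000: A-exp=-3, loops=4, term = A^-3 * d^3
  state 001: A-exp=-1, loops=3, term = A^-1 * d^2
  state 010: A-exp=-1, loops=3, term = A^-1 * d^2
  state 011: A-exp=+1, loops=2, term = A^1 * d^1
  state 100: A-exp=-1, loops=3, term = A^-1 * d^2
  state 101: A-exp=+1, loops=2, term = A^1 * d^1
  state 110: A-exp=+1, loops=2, term = A^1 * d^1
  state 111: A-exp=+3, loops=1, term = A^3 * d^0
Collect the terms by A-exponent (count of states per loop number):
Powers of d = -A^2 - A^-2: d^2 = A^4 + 2 + A^-4; d^3 = -A^6 - 3*A^2 - 3*A^-2 - A^-6.
  A^3 * (1) = A^3
  A^1 * (3*d) = -3*A^3 - 3*A^-1
  A^-1 * (3*d^2) = 3*A^3 + 6*A^-1 + 3*A^-5
  A^-3 * (d^3) = -A^3 - 3*A^-1 - 3*A^-5 - A^-9
Summing the groups: <K> = -A^-9
Normalise by the writhe: (-A^3)^(-w) = (-A^3)^(3) = -A^9, so f(A) = -A^9 * <K> = 1.
Substitute A = t^(-1/4), i.e. A^e → t^(-e/4): V(t) = 1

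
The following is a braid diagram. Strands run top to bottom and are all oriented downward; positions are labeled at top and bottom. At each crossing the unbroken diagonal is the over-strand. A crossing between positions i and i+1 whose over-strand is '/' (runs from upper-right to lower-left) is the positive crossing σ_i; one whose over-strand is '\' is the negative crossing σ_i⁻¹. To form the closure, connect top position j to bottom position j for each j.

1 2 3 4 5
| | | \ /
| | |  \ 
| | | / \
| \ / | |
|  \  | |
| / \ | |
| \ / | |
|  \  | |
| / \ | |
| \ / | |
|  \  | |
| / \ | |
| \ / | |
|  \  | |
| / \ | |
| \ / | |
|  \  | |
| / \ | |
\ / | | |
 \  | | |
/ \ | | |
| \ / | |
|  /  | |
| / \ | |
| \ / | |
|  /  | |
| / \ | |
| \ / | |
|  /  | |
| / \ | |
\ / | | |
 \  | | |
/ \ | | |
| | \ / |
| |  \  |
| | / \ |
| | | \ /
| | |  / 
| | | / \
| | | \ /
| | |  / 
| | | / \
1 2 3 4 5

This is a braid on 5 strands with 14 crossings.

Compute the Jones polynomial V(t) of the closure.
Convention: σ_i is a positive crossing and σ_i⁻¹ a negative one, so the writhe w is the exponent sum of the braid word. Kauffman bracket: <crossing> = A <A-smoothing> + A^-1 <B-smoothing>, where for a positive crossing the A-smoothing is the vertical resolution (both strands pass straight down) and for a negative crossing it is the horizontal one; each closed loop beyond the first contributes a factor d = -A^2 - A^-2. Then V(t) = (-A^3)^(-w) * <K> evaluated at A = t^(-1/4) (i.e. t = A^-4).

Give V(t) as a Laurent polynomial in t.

-1 + 2*t^-1 - 2*t^-2 + 4*t^-3 - 3*t^-4 + 3*t^-5 - 2*t^-6 + t^-7 - t^-8

Derivation:
Reading the diagram top to bottom ('/'-over between positions i,i+1 = s_i, '\'-over = s_i^-1): braid word = s4^-1 s2^-1 s2^-1 s2^-1 s2^-1 s2^-1 s1^-1 s2 s2 s2 s1^-1 s3^-1 s4 s4.
The presented braid s4^-1 s2^-1 s2^-1 s2^-1 s2^-1 s2^-1 s1^-1 s2 s2 s2 s1^-1 s3^-1 s4 s4 on 5 strands reduces by inverse Markov moves (closure unchanged at each step):
  Deconjugate: the word is γ·β·γ⁻¹ with γ = s4^-1 (prefix) and γ⁻¹ = s4 (suffix); strip both.
  Destabilize: the word has the form β·s4 where s4 occurs only as the final letter (β ∈ B_4); drop it and the last strand → 4 strands.
  Destabilize: the word has the form β·s3^-1 where s3^-1 occurs only as the final letter (β ∈ B_3); drop it and the last strand → 3 strands.
Reduced to β = s2^-1 s2^-1 s2^-1 s2^-1 s2^-1 s1^-1 s2 s2 s2 s1^-1 on 3 strands, 10 crossings.
Compute on β:
Braid: s2^-1 s2^-1 s2^-1 s2^-1 s2^-1 s1^-1 s2 s2 s2 s1^-1 on 3 strands, 10 crossings.
Writhe w = (#positive) - (#negative) = 3 - 7 = -4.
Enumerate smoothing states for the bracket polynomial. There are 2^10 = 1024 states.
Smooth each crossing (0=||, 1=⌣⌢); contribution A^(Σ sign_k(1-2s_k)) * d^(L-1).
Tabulate the states by total A-exponent and number of loops L (A-exp: L × count):
  A^10: L=6 ×1
  A^8: L=5 ×10
  A^6: L=4 ×35, L=6 ×10
  A^4: L=3 ×60, L=5 ×50, L=7 ×10
  A^2: L=2 ×55, L=4 ×100, L=6 ×50, L=8 ×5
  A^0: L=1 ×25, L=3 ×101, L=5 ×100, L=7 ×25, L=9 ×1
  A^-2: L=2 ×55, L=4 ×100, L=6 ×50, L=8 ×5
  A^-4: L=1 ×6, L=3 ×54, L=5 ×50, L=7 ×10
  A^-6: L=2 ×9, L=4 ×26, L=6 ×10
  A^-8: L=3 ×5, L=5 ×5
  A^-10: L=4 ×1
Each group contributes A^e * Σ count * d^(L-1):
Powers of d = -A^2 - A^-2: d^2 = A^4 + 2 + A^-4; d^3 = -A^6 - 3*A^2 - 3*A^-2 - A^-6; d^4 = A^8 + 4*A^4 + 6 + 4*A^-4 + A^-8; d^5 = -A^10 - 5*A^6 - 10*A^2 - 10*A^-2 - 5*A^-6 - A^-10; d^6 = A^12 + 6*A^8 + 15*A^4 + 20 + 15*A^-4 + 6*A^-8 + A^-12; d^7 = -A^14 - 7*A^10 - 21*A^6 - 35*A^2 - 35*A^-2 - 21*A^-6 - 7*A^-10 - A^-14; d^8 = A^16 + 8*A^12 + 28*A^8 + 56*A^4 + 70 + 56*A^-4 + 28*A^-8 + 8*A^-12 + A^-16.
  A^10 * (d^5) = -A^20 - 5*A^16 - 10*A^12 - 10*A^8 - 5*A^4 - 1
  A^8 * (10*d^4) = 10*A^16 + 40*A^12 + 60*A^8 + 40*A^4 + 10
  A^6 * (35*d^3 + 10*d^5) = -10*A^16 - 85*A^12 - 205*A^8 - 205*A^4 - 85 - 10*A^-4
  A^4 * (60*d^2 + 50*d^4 + 10*d^6) = 10*A^16 + 110*A^12 + 410*A^8 + 620*A^4 + 410 + 110*A^-4 + 10*A^-8
  A^2 * (55*d + 100*d^3 + 50*d^5 + 5*d^7) = -5*A^16 - 85*A^12 - 455*A^8 - 1030*A^4 - 1030 - 455*A^-4 - 85*A^-8 - 5*A^-12
  A^0 * (25 + 101*d^2 + 100*d^4 + 25*d^6 + d^8) = A^16 + 33*A^12 + 278*A^8 + 932*A^4 + 1397 + 932*A^-4 + 278*A^-8 + 33*A^-12 + A^-16
  A^-2 * (55*d + 100*d^3 + 50*d^5 + 5*d^7) = -5*A^12 - 85*A^8 - 455*A^4 - 1030 - 1030*A^-4 - 455*A^-8 - 85*A^-12 - 5*A^-16
  A^-4 * (6 + 54*d^2 + 50*d^4 + 10*d^6) = 10*A^8 + 110*A^4 + 404 + 614*A^-4 + 404*A^-8 + 110*A^-12 + 10*A^-16
  A^-6 * (9*d + 26*d^3 + 10*d^5) = -10*A^4 - 76 - 187*A^-4 - 187*A^-8 - 76*A^-12 - 10*A^-16
  A^-8 * (5*d^2 + 5*d^4) = 5 + 25*A^-4 + 40*A^-8 + 25*A^-12 + 5*A^-16
  A^-10 * (d^3) = -A^-4 - 3*A^-8 - 3*A^-12 - A^-16
Summing the groups: <K> = -A^20 + A^16 - 2*A^12 + 3*A^8 - 3*A^4 + 4 - 2*A^-4 + 2*A^-8 - A^-12
Normalise by the writhe: (-A^3)^(-w) = (-A^3)^(4) = A^12, so f(A) = A^12 * <K> = -A^32 + A^28 - 2*A^24 + 3*A^20 - 3*A^16 + 4*A^12 - 2*A^8 + 2*A^4 - 1.
Substitute A = t^(-1/4), i.e. A^e → t^(-e/4): V(t) = -1 + 2*t^-1 - 2*t^-2 + 4*t^-3 - 3*t^-4 + 3*t^-5 - 2*t^-6 + t^-7 - t^-8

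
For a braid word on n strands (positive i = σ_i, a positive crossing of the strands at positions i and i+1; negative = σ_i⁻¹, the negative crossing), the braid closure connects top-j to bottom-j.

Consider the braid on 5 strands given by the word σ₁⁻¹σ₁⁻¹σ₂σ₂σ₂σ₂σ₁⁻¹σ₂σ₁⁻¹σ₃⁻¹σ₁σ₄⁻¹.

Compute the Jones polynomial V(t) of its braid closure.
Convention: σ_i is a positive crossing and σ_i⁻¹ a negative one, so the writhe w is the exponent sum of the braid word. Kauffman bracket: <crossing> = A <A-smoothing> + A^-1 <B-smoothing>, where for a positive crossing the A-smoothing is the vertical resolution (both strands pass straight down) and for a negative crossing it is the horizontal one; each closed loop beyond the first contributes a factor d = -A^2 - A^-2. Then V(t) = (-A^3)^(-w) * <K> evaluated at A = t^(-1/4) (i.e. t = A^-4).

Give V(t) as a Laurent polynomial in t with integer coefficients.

-t^6 + 2*t^5 - 3*t^4 + 4*t^3 - 4*t^2 + 4*t - 2 + 2*t^-1 - t^-2

Derivation:
The presented braid s1^-1 s1^-1 s2 s2 s2 s2 s1^-1 s2 s1^-1 s3^-1 s1 s4^-1 on 5 strands reduces by inverse Markov moves (closure unchanged at each step):
  Destabilize: the word has the form β·s4^-1 where s4^-1 occurs only as the final letter (β ∈ B_4); drop it and the last strand → 4 strands.
  Deconjugate: the word is γ·β·γ⁻¹ with γ = s1^-1 (prefix) and γ⁻¹ = s1 (suffix); strip both.
  Destabilize: the word has the form β·s3^-1 where s3^-1 occurs only as the final letter (β ∈ B_3); drop it and the last strand → 3 strands.
Reduced to β = s1^-1 s2 s2 s2 s2 s1^-1 s2 s1^-1 on 3 strands, 8 crossings.
Compute on β:
Braid: s1^-1 s2 s2 s2 s2 s1^-1 s2 s1^-1 on 3 strands, 8 crossings.
Writhe w = (#positive) - (#negative) = 5 - 3 = 2.
State-sum expansion of <K>. There are 2^8 = 256 states.
For each crossing: s=0 is the vertical smoothing, s=1 horizontal. Crossing k contributes A^(sign_k * (1 - 2*s_k)); loop factor d = -A^2 - A^-2.
Tabulate the states by total A-exponent and number of loops L (A-exp: L × count):
  A^8: L=4 ×1
  A^6: L=3 ×8
  A^4: L=2 ×22, L=4 ×6
  A^2: L=1 ×23, L=3 ×29, L=5 ×4
  A^0: L=2 ×47, L=4 ×22, L=6 ×1
  A^-2: L=3 ×48, L=5 ×8
  A^-4: L=4 ×27, L=6 ×1
  A^-6: L=5 ×8
  A^-8: L=6 ×1
Each group contributes A^e * Σ count * d^(L-1):
Powers of d = -A^2 - A^-2: d^2 = A^4 + 2 + A^-4; d^3 = -A^6 - 3*A^2 - 3*A^-2 - A^-6; d^4 = A^8 + 4*A^4 + 6 + 4*A^-4 + A^-8; d^5 = -A^10 - 5*A^6 - 10*A^2 - 10*A^-2 - 5*A^-6 - A^-10.
  A^8 * (d^3) = -A^14 - 3*A^10 - 3*A^6 - A^2
  A^6 * (8*d^2) = 8*A^10 + 16*A^6 + 8*A^2
  A^4 * (22*d + 6*d^3) = -6*A^10 - 40*A^6 - 40*A^2 - 6*A^-2
  A^2 * (23 + 29*d^2 + 4*d^4) = 4*A^10 + 45*A^6 + 105*A^2 + 45*A^-2 + 4*A^-6
  A^0 * (47*d + 22*d^3 + d^5) = -A^10 - 27*A^6 - 123*A^2 - 123*A^-2 - 27*A^-6 - A^-10
  A^-2 * (48*d^2 + 8*d^4) = 8*A^6 + 80*A^2 + 144*A^-2 + 80*A^-6 + 8*A^-10
  A^-4 * (27*d^3 + d^5) = -A^6 - 32*A^2 - 91*A^-2 - 91*A^-6 - 32*A^-10 - A^-14
  A^-6 * (8*d^4) = 8*A^2 + 32*A^-2 + 48*A^-6 + 32*A^-10 + 8*A^-14
  A^-8 * (d^5) = -A^2 - 5*A^-2 - 10*A^-6 - 10*A^-10 - 5*A^-14 - A^-18
Summing the groups: <K> = -A^14 + 2*A^10 - 2*A^6 + 4*A^2 - 4*A^-2 + 4*A^-6 - 3*A^-10 + 2*A^-14 - A^-18
Normalise by the writhe: (-A^3)^(-w) = (-A^3)^(-2) = A^-6, so f(A) = A^-6 * <K> = -A^8 + 2*A^4 - 2 + 4*A^-4 - 4*A^-8 + 4*A^-12 - 3*A^-16 + 2*A^-20 - A^-24.
Substitute A = t^(-1/4), i.e. A^e → t^(-e/4): V(t) = -t^6 + 2*t^5 - 3*t^4 + 4*t^3 - 4*t^2 + 4*t - 2 + 2*t^-1 - t^-2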